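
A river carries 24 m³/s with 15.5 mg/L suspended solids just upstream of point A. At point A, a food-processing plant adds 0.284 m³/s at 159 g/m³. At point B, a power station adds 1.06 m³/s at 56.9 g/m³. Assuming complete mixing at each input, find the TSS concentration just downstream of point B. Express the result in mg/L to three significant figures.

After input A: C = (24·15.5 + 0.284·159) / 24.28 = 17.18 mg/L.
After input B: C = (24.28·17.18 + 1.06·56.9) / 25.34 = 18.84 mg/L.

18.8 mg/L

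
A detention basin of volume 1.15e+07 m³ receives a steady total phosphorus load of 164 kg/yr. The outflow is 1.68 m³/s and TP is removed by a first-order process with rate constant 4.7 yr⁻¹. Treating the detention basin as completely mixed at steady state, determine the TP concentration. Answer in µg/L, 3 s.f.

Outflow Q = 1.68 m³/s × 3.156e+07 s/yr = 5.302e+07 m³/yr.
Steady-state CSTR mass balance: W = Q·C + k·V·C, so C = W/(Q + kV).
Q + kV = 5.302e+07 + 4.7·1.15e+07 = 1.071e+08 m³/yr.
C = 164/1.071e+08 = 1.532e-06 kg/m³ = 0.001532 mg/L = 1.532 µg/L.

1.53 µg/L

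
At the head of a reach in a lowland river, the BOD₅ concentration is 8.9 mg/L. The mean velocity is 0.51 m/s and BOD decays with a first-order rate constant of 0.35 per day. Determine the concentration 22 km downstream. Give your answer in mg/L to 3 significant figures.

7.47 mg/L

Travel time t = 22 km / 0.51 m/s = 2.2e+04/0.51 = 4.314e+04 s = 0.4993 d.
First-order decay: C = 8.9·exp(−0.35·0.4993) = 8.9·0.8397 = 7.473 mg/L.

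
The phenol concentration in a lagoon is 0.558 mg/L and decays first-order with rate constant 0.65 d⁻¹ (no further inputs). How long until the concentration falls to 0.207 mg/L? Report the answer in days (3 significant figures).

t = ln(C₀/C)/k = ln(0.558/0.207)/0.65 = 0.9916/0.65 = 1.526 d.

1.53 d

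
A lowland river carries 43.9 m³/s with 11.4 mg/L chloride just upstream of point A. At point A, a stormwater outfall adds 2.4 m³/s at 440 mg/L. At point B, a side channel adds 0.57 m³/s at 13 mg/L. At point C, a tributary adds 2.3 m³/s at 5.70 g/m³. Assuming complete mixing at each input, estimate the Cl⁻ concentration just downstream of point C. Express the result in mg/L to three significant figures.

After input A: C = (43.9·11.4 + 2.4·440) / 46.3 = 33.62 mg/L.
After input B: C = (46.3·33.62 + 0.57·13) / 46.87 = 33.37 mg/L.
After input C: C = (46.87·33.37 + 2.3·5.7) / 49.17 = 32.07 mg/L.

32.1 mg/L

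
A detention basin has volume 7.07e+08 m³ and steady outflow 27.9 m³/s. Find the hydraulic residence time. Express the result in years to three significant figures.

0.803 yr

Q = 27.9 m³/s × 3.156e+07 s/yr = 8.805e+08 m³/yr.
Hydraulic residence time τ = V/Q = 7.07e+08/8.805e+08 = 0.803 yr.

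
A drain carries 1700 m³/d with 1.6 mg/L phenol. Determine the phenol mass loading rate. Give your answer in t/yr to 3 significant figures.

0.993 t/yr

1700 m³/d = 0.01968 m³/s.
Mass flux = Q·C = 0.01968 m³/s × 1.6 g/m³ = 0.03148 g/s.
= 0.03148 g/s × 31.56 = 0.9935 t/yr.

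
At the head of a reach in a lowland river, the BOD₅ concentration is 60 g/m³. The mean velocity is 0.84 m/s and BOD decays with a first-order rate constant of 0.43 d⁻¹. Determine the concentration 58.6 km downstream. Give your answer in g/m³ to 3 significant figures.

42.4 g/m³

Travel time t = 58.6 km / 0.84 m/s = 5.86e+04/0.84 = 6.976e+04 s = 0.8074 d.
First-order decay: C = 60·exp(−0.43·0.8074) = 60·0.7067 = 42.4 g/m³.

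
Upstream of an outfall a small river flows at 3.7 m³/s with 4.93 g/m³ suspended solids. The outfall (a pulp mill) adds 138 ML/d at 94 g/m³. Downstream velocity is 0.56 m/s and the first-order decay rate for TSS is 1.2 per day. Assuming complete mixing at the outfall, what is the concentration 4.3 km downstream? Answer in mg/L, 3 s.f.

28.6 mg/L

138 ML/d = 1.597 m³/s.
After complete mixing, C₀ = (1.597·94 + 3.7·4.93) / 5.297 = 31.79 mg/L.
Travel time t = 4300 m / 0.56 m/s = 7679 s = 0.08887 d.
C = 31.79·exp(−1.2·0.08887) = 31.79·0.8988 = 28.57 mg/L.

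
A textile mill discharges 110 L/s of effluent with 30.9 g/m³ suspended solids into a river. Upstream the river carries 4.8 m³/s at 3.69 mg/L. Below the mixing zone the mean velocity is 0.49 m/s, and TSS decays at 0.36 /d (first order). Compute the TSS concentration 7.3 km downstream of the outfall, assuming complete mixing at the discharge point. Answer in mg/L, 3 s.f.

110 L/s = 0.11 m³/s.
After complete mixing, C₀ = (0.11·30.9 + 4.8·3.69) / 4.91 = 4.3 mg/L.
Travel time t = 7300 m / 0.49 m/s = 1.49e+04 s = 0.1724 d.
C = 4.3·exp(−0.36·0.1724) = 4.3·0.9398 = 4.041 mg/L.

4.04 mg/L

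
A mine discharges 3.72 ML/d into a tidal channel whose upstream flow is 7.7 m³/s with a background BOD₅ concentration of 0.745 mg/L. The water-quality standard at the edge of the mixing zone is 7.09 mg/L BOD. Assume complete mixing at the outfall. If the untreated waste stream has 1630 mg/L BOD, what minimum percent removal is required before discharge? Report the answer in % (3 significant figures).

3.72 ML/d = 0.04306 m³/s.
Mass balance: 7.09·7.743 = 0.04306·Cₑ + 7.7·0.745.
Cₑ = (54.9 − 5.737) / 0.04306 = 1142 mg/L.
Required removal = 1 − 1142/1630 = 29.95 %.

29.9 %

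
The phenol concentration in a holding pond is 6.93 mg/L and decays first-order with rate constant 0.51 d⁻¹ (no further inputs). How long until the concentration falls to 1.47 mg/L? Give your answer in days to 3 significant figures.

3.04 d

t = ln(C₀/C)/k = ln(6.93/1.47)/0.51 = 1.551/0.51 = 3.04 d.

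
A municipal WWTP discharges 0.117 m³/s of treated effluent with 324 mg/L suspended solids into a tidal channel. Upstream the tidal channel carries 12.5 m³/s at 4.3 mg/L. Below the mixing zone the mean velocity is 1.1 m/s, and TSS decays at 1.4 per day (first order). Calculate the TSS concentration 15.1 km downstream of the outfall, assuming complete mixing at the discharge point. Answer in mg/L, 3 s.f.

5.82 mg/L

After complete mixing, C₀ = (0.117·324 + 12.5·4.3) / 12.62 = 7.265 mg/L.
Travel time t = 1.51e+04 m / 1.1 m/s = 1.373e+04 s = 0.1589 d.
C = 7.265·exp(−1.4·0.1589) = 7.265·0.8006 = 5.816 mg/L.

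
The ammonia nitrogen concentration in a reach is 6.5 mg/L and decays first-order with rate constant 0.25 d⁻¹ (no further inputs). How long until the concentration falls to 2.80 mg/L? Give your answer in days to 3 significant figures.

3.37 d

t = ln(C₀/C)/k = ln(6.5/2.80)/0.25 = 0.8422/0.25 = 3.369 d.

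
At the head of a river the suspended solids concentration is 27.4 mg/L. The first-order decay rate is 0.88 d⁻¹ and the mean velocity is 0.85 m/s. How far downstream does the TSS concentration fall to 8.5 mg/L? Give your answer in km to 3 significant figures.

From C = C₀·e^(−kt), t = ln(C₀/C)/k = ln(27.4/8.5)/0.88 = 1.17/0.88 = 1.33 d.
Distance = v·t = 0.85 m/s × 1.149e+05 s = 9.768e+04 m = 97.68 km.

97.7 km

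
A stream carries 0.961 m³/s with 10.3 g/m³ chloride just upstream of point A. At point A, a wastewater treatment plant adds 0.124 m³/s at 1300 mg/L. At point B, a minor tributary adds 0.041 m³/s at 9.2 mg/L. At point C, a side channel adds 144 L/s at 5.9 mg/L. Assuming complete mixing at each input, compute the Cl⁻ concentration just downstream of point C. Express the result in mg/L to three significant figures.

136 mg/L

After input A: C = (0.961·10.3 + 0.124·1300) / 1.085 = 157.7 mg/L.
After input B: C = (1.085·157.7 + 0.041·9.2) / 1.126 = 152.3 mg/L.
144 L/s = 0.144 m³/s.
After input C: C = (1.126·152.3 + 0.144·5.9) / 1.27 = 135.7 mg/L.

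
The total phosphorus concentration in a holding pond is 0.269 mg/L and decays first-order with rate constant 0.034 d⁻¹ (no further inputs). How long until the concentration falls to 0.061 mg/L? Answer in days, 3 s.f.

43.6 d

t = ln(C₀/C)/k = ln(0.269/0.061)/0.034 = 1.484/0.034 = 43.64 d.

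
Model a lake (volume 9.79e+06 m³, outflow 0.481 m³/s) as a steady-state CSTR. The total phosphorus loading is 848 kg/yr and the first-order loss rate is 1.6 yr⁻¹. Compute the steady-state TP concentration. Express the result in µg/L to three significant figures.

27.5 µg/L

Outflow Q = 0.481 m³/s × 3.156e+07 s/yr = 1.518e+07 m³/yr.
Steady-state CSTR mass balance: W = Q·C + k·V·C, so C = W/(Q + kV).
Q + kV = 1.518e+07 + 1.6·9.79e+06 = 3.084e+07 m³/yr.
C = 848/3.084e+07 = 2.749e-05 kg/m³ = 0.02749 mg/L = 27.49 µg/L.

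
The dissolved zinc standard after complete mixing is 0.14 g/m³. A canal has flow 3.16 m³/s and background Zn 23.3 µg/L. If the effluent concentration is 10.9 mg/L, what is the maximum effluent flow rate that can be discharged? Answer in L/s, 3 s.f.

23.3 µg/L = 0.0233 mg/L.
Mass balance at complete mixing: C_std·(Q_w + Q_r) = Q_w·C_e + Q_r·C_b.
Rearranging, Q_w = Q_r·(C_std − C_b)/(C_e − C_std) = 3.16·(0.14 − 0.0233) / (10.9 − 0.14) = 0.03427 m³/s.
= 34.27 L/s.

34.3 L/s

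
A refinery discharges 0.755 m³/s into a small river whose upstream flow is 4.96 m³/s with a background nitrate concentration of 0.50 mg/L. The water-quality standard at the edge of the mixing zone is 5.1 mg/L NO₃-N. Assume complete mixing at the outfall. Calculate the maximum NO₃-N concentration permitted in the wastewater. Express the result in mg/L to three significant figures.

Mass balance: 5.1·5.715 = 0.755·Cₑ + 4.96·0.5.
Cₑ = (29.15 − 2.48) / 0.755 = 35.32 mg/L.

35.3 mg/L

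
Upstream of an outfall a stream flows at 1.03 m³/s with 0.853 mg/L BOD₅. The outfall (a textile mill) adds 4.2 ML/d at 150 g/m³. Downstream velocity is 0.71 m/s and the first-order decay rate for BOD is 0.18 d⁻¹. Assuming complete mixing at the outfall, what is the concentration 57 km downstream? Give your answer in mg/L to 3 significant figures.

4.2 ML/d = 0.04861 m³/s.
After complete mixing, C₀ = (0.04861·150 + 1.03·0.853) / 1.079 = 7.575 mg/L.
Travel time t = 5.7e+04 m / 0.71 m/s = 8.028e+04 s = 0.9292 d.
C = 7.575·exp(−0.18·0.9292) = 7.575·0.846 = 6.408 mg/L.

6.41 mg/L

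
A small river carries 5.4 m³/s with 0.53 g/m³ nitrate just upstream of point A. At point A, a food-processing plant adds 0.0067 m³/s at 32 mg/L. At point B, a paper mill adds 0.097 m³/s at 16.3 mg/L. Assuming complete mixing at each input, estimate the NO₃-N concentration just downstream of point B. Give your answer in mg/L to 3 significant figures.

After input A: C = (5.4·0.53 + 0.0067·32) / 5.407 = 0.569 mg/L.
After input B: C = (5.407·0.569 + 0.097·16.3) / 5.504 = 0.8462 mg/L.

0.846 mg/L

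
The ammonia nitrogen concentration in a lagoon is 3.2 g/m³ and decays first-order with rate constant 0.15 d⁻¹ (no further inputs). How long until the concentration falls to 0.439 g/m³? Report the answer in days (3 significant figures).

t = ln(C₀/C)/k = ln(3.2/0.439)/0.15 = 1.986/0.15 = 13.24 d.

13.2 d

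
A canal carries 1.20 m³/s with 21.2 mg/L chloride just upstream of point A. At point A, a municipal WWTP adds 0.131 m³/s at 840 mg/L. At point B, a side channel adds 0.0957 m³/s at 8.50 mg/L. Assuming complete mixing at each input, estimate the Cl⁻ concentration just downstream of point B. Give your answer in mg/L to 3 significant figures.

95.5 mg/L

After input A: C = (1.2·21.2 + 0.131·840) / 1.331 = 101.8 mg/L.
After input B: C = (1.331·101.8 + 0.0957·8.5) / 1.427 = 95.53 mg/L.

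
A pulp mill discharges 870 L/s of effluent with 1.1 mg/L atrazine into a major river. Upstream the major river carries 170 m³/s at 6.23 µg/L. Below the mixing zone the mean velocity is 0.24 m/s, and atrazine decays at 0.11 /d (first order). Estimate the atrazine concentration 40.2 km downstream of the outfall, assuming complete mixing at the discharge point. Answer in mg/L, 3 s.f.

870 L/s = 0.87 m³/s.
6.23 µg/L = 0.00623 mg/L.
After complete mixing, C₀ = (0.87·1.1 + 170·0.00623) / 170.9 = 0.0118 mg/L.
Travel time t = 4.02e+04 m / 0.24 m/s = 1.675e+05 s = 1.939 d.
C = 0.0118·exp(−0.11·1.939) = 0.0118·0.808 = 0.009533 mg/L.

0.00953 mg/L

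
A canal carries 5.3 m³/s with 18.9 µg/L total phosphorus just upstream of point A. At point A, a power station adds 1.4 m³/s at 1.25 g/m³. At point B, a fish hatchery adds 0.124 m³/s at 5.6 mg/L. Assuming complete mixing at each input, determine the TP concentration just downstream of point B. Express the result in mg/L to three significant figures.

0.373 mg/L

18.9 µg/L = 0.0189 mg/L.
After input A: C = (5.3·0.0189 + 1.4·1.25) / 6.7 = 0.2761 mg/L.
After input B: C = (6.7·0.2761 + 0.124·5.6) / 6.824 = 0.3729 mg/L.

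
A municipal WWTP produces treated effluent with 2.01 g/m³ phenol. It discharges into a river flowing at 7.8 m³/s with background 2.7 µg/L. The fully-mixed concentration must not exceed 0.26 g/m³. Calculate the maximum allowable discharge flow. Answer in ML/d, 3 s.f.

2.7 µg/L = 0.0027 mg/L.
Mass balance at complete mixing: C_std·(Q_w + Q_r) = Q_w·C_e + Q_r·C_b.
Rearranging, Q_w = Q_r·(C_std − C_b)/(C_e − C_std) = 7.8·(0.26 − 0.0027) / (2.01 − 0.26) = 1.147 m³/s.
= 99.09 ML/d.

99.1 ML/d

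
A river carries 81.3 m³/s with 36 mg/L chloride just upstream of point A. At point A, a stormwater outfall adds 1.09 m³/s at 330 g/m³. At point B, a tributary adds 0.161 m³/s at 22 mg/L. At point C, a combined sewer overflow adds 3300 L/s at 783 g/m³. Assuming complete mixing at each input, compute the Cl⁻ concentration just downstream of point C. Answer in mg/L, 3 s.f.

After input A: C = (81.3·36 + 1.09·330) / 82.39 = 39.89 mg/L.
After input B: C = (82.39·39.89 + 0.161·22) / 82.55 = 39.85 mg/L.
3300 L/s = 3.3 m³/s.
After input C: C = (82.55·39.85 + 3.3·783) / 85.85 = 68.42 mg/L.

68.4 mg/L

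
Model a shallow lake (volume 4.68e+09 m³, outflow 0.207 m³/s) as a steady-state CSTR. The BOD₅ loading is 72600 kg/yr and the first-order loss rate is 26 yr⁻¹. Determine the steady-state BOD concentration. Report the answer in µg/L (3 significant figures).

0.597 µg/L

Outflow Q = 0.207 m³/s × 3.156e+07 s/yr = 6.532e+06 m³/yr.
Steady-state CSTR mass balance: W = Q·C + k·V·C, so C = W/(Q + kV).
Q + kV = 6.532e+06 + 26·4.68e+09 = 1.217e+11 m³/yr.
C = 72600/1.217e+11 = 5.966e-07 kg/m³ = 0.0005966 mg/L = 0.5966 µg/L.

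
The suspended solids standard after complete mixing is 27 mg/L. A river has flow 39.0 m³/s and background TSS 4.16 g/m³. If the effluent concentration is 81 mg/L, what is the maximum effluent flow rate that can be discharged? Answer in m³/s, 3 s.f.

Mass balance at complete mixing: C_std·(Q_w + Q_r) = Q_w·C_e + Q_r·C_b.
Rearranging, Q_w = Q_r·(C_std − C_b)/(C_e − C_std) = 39.0·(27 − 4.16) / (81 − 27) = 16.5 m³/s.

16.5 m³/s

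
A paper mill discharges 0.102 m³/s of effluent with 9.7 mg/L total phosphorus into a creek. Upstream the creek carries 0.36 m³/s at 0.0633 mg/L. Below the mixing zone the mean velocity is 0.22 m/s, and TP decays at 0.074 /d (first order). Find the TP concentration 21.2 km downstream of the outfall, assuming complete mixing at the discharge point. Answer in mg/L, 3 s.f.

After complete mixing, C₀ = (0.102·9.7 + 0.36·0.0633) / 0.462 = 2.191 mg/L.
Travel time t = 2.12e+04 m / 0.22 m/s = 9.636e+04 s = 1.115 d.
C = 2.191·exp(−0.074·1.115) = 2.191·0.9208 = 2.017 mg/L.

2.02 mg/L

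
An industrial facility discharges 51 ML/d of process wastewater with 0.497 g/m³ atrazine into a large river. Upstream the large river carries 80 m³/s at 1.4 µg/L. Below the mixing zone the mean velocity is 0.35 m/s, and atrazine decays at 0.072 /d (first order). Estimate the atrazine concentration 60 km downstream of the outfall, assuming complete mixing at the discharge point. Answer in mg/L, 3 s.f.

51 ML/d = 0.5903 m³/s.
1.4 µg/L = 0.0014 mg/L.
After complete mixing, C₀ = (0.5903·0.497 + 80·0.0014) / 80.59 = 0.00503 mg/L.
Travel time t = 6e+04 m / 0.35 m/s = 1.714e+05 s = 1.984 d.
C = 0.00503·exp(−0.072·1.984) = 0.00503·0.8669 = 0.00436 mg/L.

0.00436 mg/L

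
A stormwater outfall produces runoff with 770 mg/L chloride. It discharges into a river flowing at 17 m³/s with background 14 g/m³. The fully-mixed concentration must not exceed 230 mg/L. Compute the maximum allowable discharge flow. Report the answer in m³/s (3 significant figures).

Mass balance at complete mixing: C_std·(Q_w + Q_r) = Q_w·C_e + Q_r·C_b.
Rearranging, Q_w = Q_r·(C_std − C_b)/(C_e − C_std) = 17·(230 − 14) / (770 − 230) = 6.8 m³/s.

6.80 m³/s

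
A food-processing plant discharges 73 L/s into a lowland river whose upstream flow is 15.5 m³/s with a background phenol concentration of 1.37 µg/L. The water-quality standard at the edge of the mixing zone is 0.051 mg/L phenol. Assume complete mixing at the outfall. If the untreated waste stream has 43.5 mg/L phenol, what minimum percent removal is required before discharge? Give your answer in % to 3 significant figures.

73 L/s = 0.073 m³/s.
1.37 µg/L = 0.00137 mg/L.
Mass balance: 0.051·15.57 = 0.073·Cₑ + 15.5·0.00137.
Cₑ = (0.7942 − 0.02124) / 0.073 = 10.59 mg/L.
Required removal = 1 − 10.59/43.5 = 75.66 %.

75.7 %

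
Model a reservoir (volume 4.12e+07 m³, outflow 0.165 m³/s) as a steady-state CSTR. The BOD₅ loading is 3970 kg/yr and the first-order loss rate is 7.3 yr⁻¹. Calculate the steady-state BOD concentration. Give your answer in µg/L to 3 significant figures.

Outflow Q = 0.165 m³/s × 3.156e+07 s/yr = 5.207e+06 m³/yr.
Steady-state CSTR mass balance: W = Q·C + k·V·C, so C = W/(Q + kV).
Q + kV = 5.207e+06 + 7.3·4.12e+07 = 3.06e+08 m³/yr.
C = 3970/3.06e+08 = 1.298e-05 kg/m³ = 0.01298 mg/L = 12.98 µg/L.

13.0 µg/L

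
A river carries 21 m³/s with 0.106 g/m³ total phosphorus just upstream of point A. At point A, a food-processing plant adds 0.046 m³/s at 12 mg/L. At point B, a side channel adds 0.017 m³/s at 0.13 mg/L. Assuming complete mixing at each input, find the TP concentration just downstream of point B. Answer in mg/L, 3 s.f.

0.132 mg/L

After input A: C = (21·0.106 + 0.046·12) / 21.05 = 0.132 mg/L.
After input B: C = (21.05·0.132 + 0.017·0.13) / 21.06 = 0.132 mg/L.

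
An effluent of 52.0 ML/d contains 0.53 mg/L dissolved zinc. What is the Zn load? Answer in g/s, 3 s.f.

0.319 g/s

52.0 ML/d = 0.6019 m³/s.
Mass flux = Q·C = 0.6019 m³/s × 0.53 g/m³ = 0.319 g/s.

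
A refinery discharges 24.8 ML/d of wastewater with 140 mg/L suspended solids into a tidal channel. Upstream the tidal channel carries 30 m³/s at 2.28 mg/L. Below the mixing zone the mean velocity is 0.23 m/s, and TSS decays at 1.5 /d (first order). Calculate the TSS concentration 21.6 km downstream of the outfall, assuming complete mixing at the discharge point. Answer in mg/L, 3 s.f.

0.702 mg/L

24.8 ML/d = 0.287 m³/s.
After complete mixing, C₀ = (0.287·140 + 30·2.28) / 30.29 = 3.585 mg/L.
Travel time t = 2.16e+04 m / 0.23 m/s = 9.391e+04 s = 1.087 d.
C = 3.585·exp(−1.5·1.087) = 3.585·0.1958 = 0.7021 mg/L.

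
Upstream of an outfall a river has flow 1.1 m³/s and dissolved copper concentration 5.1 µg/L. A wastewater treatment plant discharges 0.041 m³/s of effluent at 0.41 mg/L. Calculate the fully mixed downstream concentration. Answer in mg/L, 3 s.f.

5.1 µg/L = 0.0051 mg/L.
Conservation of mass across the mixing zone: C = (0.041·0.41 + 1.1·0.0051) / (0.041 + 1.1) = 0.02242/1.141 = 0.01965 mg/L.

0.0196 mg/L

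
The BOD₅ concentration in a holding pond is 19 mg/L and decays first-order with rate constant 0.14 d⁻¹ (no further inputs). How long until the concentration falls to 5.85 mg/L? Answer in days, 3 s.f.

t = ln(C₀/C)/k = ln(19/5.85)/0.14 = 1.178/0.14 = 8.414 d.

8.41 d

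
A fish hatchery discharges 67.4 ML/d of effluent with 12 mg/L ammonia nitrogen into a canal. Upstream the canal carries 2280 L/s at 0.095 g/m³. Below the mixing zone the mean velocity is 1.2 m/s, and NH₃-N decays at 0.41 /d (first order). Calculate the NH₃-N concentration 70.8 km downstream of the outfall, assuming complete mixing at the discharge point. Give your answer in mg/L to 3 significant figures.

67.4 ML/d = 0.7801 m³/s.
2280 L/s = 2.28 m³/s.
After complete mixing, C₀ = (0.7801·12 + 2.28·0.095) / 3.06 = 3.13 mg/L.
Travel time t = 7.08e+04 m / 1.2 m/s = 5.9e+04 s = 0.6829 d.
C = 3.13·exp(−0.41·0.6829) = 3.13·0.7558 = 2.366 mg/L.

2.37 mg/L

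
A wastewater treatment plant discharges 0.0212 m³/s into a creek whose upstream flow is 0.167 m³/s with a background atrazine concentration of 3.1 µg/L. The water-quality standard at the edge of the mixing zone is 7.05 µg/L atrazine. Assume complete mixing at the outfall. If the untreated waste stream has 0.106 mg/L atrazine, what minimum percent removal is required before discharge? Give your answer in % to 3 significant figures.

3.1 µg/L = 0.0031 mg/L.
7.05 µg/L = 0.00705 mg/L.
Mass balance: 0.00705·0.1882 = 0.0212·Cₑ + 0.167·0.0031.
Cₑ = (0.001327 − 0.0005177) / 0.0212 = 0.03817 mg/L.
Required removal = 1 − 0.03817/0.106 = 63.99 %.

64.0 %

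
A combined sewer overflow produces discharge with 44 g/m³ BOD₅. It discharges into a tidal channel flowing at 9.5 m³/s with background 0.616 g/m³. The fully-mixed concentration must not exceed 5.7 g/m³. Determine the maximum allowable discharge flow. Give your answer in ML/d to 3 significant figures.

Mass balance at complete mixing: C_std·(Q_w + Q_r) = Q_w·C_e + Q_r·C_b.
Rearranging, Q_w = Q_r·(C_std − C_b)/(C_e − C_std) = 9.5·(5.7 − 0.616) / (44 − 5.7) = 1.261 m³/s.
= 109 ML/d.

109 ML/d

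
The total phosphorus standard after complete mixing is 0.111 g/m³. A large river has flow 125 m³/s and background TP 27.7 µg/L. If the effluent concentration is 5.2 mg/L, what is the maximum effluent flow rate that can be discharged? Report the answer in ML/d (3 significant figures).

177 ML/d

27.7 µg/L = 0.0277 mg/L.
Mass balance at complete mixing: C_std·(Q_w + Q_r) = Q_w·C_e + Q_r·C_b.
Rearranging, Q_w = Q_r·(C_std − C_b)/(C_e − C_std) = 125·(0.111 − 0.0277) / (5.2 − 0.111) = 2.046 m³/s.
= 176.8 ML/d.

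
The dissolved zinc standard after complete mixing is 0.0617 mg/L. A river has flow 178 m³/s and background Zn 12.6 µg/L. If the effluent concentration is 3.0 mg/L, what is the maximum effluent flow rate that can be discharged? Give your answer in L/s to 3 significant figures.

12.6 µg/L = 0.0126 mg/L.
Mass balance at complete mixing: C_std·(Q_w + Q_r) = Q_w·C_e + Q_r·C_b.
Rearranging, Q_w = Q_r·(C_std − C_b)/(C_e − C_std) = 178·(0.0617 − 0.0126) / (3 − 0.0617) = 2.974 m³/s.
= 2974 L/s.

2970 L/s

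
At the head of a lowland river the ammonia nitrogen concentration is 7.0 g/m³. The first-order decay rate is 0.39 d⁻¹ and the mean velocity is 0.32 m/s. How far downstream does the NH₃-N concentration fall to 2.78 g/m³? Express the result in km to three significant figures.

From C = C₀·e^(−kt), t = ln(C₀/C)/k = ln(7.0/2.78)/0.39 = 0.9235/0.39 = 2.368 d.
Distance = v·t = 0.32 m/s × 2.046e+05 s = 6.547e+04 m = 65.47 km.

65.5 km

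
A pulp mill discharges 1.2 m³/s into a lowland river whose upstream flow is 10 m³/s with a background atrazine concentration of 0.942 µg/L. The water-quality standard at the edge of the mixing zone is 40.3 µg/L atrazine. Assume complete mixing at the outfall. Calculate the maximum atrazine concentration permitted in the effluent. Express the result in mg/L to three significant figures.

0.368 mg/L

0.942 µg/L = 0.000942 mg/L.
40.3 µg/L = 0.0403 mg/L.
Mass balance: 0.0403·11.2 = 1.2·Cₑ + 10·0.000942.
Cₑ = (0.4514 − 0.00942) / 1.2 = 0.3683 mg/L.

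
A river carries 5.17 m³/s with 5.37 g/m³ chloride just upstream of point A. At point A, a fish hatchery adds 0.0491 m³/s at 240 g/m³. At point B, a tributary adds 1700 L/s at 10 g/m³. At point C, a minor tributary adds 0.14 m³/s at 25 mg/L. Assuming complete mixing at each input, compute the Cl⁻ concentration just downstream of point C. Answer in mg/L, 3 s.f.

8.51 mg/L

After input A: C = (5.17·5.37 + 0.0491·240) / 5.219 = 7.577 mg/L.
1700 L/s = 1.7 m³/s.
After input B: C = (5.219·7.577 + 1.7·10) / 6.919 = 8.173 mg/L.
After input C: C = (6.919·8.173 + 0.14·25) / 7.059 = 8.506 mg/L.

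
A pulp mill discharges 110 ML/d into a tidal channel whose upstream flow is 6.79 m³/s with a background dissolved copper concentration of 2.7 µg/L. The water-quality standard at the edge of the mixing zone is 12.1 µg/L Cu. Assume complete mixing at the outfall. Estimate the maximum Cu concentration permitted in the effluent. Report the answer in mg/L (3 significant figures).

0.0622 mg/L

110 ML/d = 1.273 m³/s.
2.7 µg/L = 0.0027 mg/L.
12.1 µg/L = 0.0121 mg/L.
Mass balance: 0.0121·8.063 = 1.273·Cₑ + 6.79·0.0027.
Cₑ = (0.09756 − 0.01833) / 1.273 = 0.06223 mg/L.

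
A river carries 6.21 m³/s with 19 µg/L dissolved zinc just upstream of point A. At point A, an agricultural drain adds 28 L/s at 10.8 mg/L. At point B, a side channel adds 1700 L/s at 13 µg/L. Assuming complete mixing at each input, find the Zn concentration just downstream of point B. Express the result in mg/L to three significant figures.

19 µg/L = 0.019 mg/L.
28 L/s = 0.028 m³/s.
After input A: C = (6.21·0.019 + 0.028·10.8) / 6.238 = 0.06739 mg/L.
1700 L/s = 1.7 m³/s.
13 µg/L = 0.013 mg/L.
After input B: C = (6.238·0.06739 + 1.7·0.013) / 7.938 = 0.05574 mg/L.

0.0557 mg/L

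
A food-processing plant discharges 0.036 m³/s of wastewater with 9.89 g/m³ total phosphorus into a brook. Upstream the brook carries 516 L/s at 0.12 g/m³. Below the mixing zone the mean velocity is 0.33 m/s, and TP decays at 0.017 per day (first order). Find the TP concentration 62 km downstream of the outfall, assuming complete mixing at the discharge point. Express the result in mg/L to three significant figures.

516 L/s = 0.516 m³/s.
After complete mixing, C₀ = (0.036·9.89 + 0.516·0.12) / 0.552 = 0.7572 mg/L.
Travel time t = 6.2e+04 m / 0.33 m/s = 1.879e+05 s = 2.175 d.
C = 0.7572·exp(−0.017·2.175) = 0.7572·0.9637 = 0.7297 mg/L.

0.730 mg/L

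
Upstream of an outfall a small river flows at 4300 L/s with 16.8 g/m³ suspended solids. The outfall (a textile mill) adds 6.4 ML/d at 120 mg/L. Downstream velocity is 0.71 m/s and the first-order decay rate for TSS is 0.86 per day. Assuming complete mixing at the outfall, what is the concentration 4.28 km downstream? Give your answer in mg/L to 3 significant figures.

6.4 ML/d = 0.07407 m³/s.
4300 L/s = 4.3 m³/s.
After complete mixing, C₀ = (0.07407·120 + 4.3·16.8) / 4.374 = 18.55 mg/L.
Travel time t = 4280 m / 0.71 m/s = 6028 s = 0.06977 d.
C = 18.55·exp(−0.86·0.06977) = 18.55·0.9418 = 17.47 mg/L.

17.5 mg/L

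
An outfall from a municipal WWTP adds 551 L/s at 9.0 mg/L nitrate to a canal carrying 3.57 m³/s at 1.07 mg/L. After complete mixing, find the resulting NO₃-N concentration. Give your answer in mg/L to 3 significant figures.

2.13 mg/L

551 L/s = 0.551 m³/s.
By mass balance at complete mixing, C = (0.551·9 + 3.57·1.07) / (0.551 + 3.57) = 8.779/4.121 = 2.13 mg/L.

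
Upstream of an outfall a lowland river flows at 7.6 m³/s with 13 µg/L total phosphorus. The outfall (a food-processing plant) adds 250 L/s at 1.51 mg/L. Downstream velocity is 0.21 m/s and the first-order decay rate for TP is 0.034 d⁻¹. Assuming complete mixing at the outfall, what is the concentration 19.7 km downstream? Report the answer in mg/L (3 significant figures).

250 L/s = 0.25 m³/s.
13 µg/L = 0.013 mg/L.
After complete mixing, C₀ = (0.25·1.51 + 7.6·0.013) / 7.85 = 0.06068 mg/L.
Travel time t = 1.97e+04 m / 0.21 m/s = 9.381e+04 s = 1.086 d.
C = 0.06068·exp(−0.034·1.086) = 0.06068·0.9638 = 0.05848 mg/L.

0.0585 mg/L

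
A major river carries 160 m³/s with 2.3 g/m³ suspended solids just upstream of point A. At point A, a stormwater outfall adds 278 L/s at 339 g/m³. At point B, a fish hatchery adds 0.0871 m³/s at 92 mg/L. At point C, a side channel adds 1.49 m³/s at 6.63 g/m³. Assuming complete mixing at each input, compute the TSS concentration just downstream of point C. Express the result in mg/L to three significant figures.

2.97 mg/L

278 L/s = 0.278 m³/s.
After input A: C = (160·2.3 + 0.278·339) / 160.3 = 2.884 mg/L.
After input B: C = (160.3·2.884 + 0.0871·92) / 160.4 = 2.932 mg/L.
After input C: C = (160.4·2.932 + 1.49·6.63) / 161.9 = 2.966 mg/L.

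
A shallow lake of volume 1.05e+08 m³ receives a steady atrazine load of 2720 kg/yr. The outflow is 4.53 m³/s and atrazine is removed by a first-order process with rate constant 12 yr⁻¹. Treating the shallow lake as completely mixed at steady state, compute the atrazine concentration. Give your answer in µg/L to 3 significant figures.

1.94 µg/L

Outflow Q = 4.53 m³/s × 3.156e+07 s/yr = 1.43e+08 m³/yr.
Steady-state CSTR mass balance: W = Q·C + k·V·C, so C = W/(Q + kV).
Q + kV = 1.43e+08 + 12·1.05e+08 = 1.403e+09 m³/yr.
C = 2720/1.403e+09 = 1.939e-06 kg/m³ = 0.001939 mg/L = 1.939 µg/L.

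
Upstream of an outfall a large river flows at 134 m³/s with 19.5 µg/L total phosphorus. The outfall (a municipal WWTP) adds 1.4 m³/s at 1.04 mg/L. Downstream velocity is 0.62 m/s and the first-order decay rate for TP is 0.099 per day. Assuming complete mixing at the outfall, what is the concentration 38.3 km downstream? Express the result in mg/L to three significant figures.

0.0280 mg/L

19.5 µg/L = 0.0195 mg/L.
After complete mixing, C₀ = (1.4·1.04 + 134·0.0195) / 135.4 = 0.03005 mg/L.
Travel time t = 3.83e+04 m / 0.62 m/s = 6.177e+04 s = 0.715 d.
C = 0.03005·exp(−0.099·0.715) = 0.03005·0.9317 = 0.028 mg/L.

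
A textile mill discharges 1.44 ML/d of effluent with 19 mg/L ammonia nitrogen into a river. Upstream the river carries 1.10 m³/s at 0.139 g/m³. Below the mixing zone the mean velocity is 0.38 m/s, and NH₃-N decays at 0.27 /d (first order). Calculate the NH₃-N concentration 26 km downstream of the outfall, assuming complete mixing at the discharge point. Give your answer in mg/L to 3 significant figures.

0.340 mg/L

1.44 ML/d = 0.01667 m³/s.
After complete mixing, C₀ = (0.01667·19 + 1.1·0.139) / 1.117 = 0.4205 mg/L.
Travel time t = 2.6e+04 m / 0.38 m/s = 6.842e+04 s = 0.7919 d.
C = 0.4205·exp(−0.27·0.7919) = 0.4205·0.8075 = 0.3396 mg/L.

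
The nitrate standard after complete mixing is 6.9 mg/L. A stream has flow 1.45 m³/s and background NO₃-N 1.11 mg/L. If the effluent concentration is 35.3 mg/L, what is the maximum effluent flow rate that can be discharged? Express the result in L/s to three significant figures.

Mass balance at complete mixing: C_std·(Q_w + Q_r) = Q_w·C_e + Q_r·C_b.
Rearranging, Q_w = Q_r·(C_std − C_b)/(C_e − C_std) = 1.45·(6.9 − 1.11) / (35.3 − 6.9) = 0.2956 m³/s.
= 295.6 L/s.

296 L/s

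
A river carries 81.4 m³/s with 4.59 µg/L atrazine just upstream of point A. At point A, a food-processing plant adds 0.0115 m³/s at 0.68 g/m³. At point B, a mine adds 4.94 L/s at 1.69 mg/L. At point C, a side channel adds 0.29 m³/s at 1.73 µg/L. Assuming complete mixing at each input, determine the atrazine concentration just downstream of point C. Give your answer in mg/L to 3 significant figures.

4.59 µg/L = 0.00459 mg/L.
After input A: C = (81.4·0.00459 + 0.0115·0.68) / 81.41 = 0.004685 mg/L.
4.94 L/s = 0.00494 m³/s.
After input B: C = (81.41·0.004685 + 0.00494·1.69) / 81.42 = 0.004788 mg/L.
1.73 µg/L = 0.00173 mg/L.
After input C: C = (81.42·0.004788 + 0.29·0.00173) / 81.71 = 0.004777 mg/L.

0.00478 mg/L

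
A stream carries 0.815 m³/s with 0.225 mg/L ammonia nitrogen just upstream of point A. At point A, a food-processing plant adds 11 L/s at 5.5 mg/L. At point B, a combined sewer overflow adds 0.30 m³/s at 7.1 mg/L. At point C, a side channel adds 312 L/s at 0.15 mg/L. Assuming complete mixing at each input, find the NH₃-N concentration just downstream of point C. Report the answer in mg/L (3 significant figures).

1.68 mg/L

11 L/s = 0.011 m³/s.
After input A: C = (0.815·0.225 + 0.011·5.5) / 0.826 = 0.2952 mg/L.
After input B: C = (0.826·0.2952 + 0.3·7.1) / 1.126 = 2.108 mg/L.
312 L/s = 0.312 m³/s.
After input C: C = (1.126·2.108 + 0.312·0.15) / 1.438 = 1.683 mg/L.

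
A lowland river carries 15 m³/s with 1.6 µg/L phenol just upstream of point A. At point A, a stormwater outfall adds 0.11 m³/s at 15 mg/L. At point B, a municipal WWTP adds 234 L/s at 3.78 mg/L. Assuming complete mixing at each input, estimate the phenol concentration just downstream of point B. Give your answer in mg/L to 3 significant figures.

0.167 mg/L

1.6 µg/L = 0.0016 mg/L.
After input A: C = (15·0.0016 + 0.11·15) / 15.11 = 0.1108 mg/L.
234 L/s = 0.234 m³/s.
After input B: C = (15.11·0.1108 + 0.234·3.78) / 15.34 = 0.1667 mg/L.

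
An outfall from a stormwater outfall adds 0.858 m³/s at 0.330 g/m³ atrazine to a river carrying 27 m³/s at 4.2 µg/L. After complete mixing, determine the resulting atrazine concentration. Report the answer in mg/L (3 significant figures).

0.0142 mg/L

4.2 µg/L = 0.0042 mg/L.
Conservation of mass across the mixing zone: C = (0.858·0.33 + 27·0.0042) / (0.858 + 27) = 0.3965/27.86 = 0.01423 mg/L.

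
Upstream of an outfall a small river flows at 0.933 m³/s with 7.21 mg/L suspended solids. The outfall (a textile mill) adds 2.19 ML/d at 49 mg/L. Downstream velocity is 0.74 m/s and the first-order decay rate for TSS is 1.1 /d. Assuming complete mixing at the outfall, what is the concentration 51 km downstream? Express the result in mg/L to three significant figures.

2.19 ML/d = 0.02535 m³/s.
After complete mixing, C₀ = (0.02535·49 + 0.933·7.21) / 0.9583 = 8.315 mg/L.
Travel time t = 5.1e+04 m / 0.74 m/s = 6.892e+04 s = 0.7977 d.
C = 8.315·exp(−1.1·0.7977) = 8.315·0.4158 = 3.458 mg/L.

3.46 mg/L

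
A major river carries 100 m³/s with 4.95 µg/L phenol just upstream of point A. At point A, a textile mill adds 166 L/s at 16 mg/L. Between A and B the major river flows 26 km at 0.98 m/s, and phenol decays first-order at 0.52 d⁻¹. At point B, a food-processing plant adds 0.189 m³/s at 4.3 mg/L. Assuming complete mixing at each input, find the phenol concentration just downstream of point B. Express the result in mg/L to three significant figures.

0.0349 mg/L

4.95 µg/L = 0.00495 mg/L.
166 L/s = 0.166 m³/s.
After input A: C = (100·0.00495 + 0.166·16) / 100.2 = 0.03146 mg/L.
Over the 26 km reach to input B (t = 2.653e+04 s = 0.3071 d), decay gives C = 0.03146·exp(−0.52·0.3071) = 0.02682 mg/L.
After input B: C = (100.2·0.02682 + 0.189·4.3) / 100.4 = 0.03486 mg/L.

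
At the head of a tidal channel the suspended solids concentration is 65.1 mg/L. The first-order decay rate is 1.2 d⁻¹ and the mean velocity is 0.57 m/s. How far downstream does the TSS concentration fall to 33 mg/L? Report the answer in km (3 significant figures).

From C = C₀·e^(−kt), t = ln(C₀/C)/k = ln(65.1/33)/1.2 = 0.6794/1.2 = 0.5662 d.
Distance = v·t = 0.57 m/s × 4.892e+04 s = 2.788e+04 m = 27.88 km.

27.9 km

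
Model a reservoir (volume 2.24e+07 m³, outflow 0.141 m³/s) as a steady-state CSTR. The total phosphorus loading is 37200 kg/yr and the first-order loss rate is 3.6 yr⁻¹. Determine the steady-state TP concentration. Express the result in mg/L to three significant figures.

Outflow Q = 0.141 m³/s × 3.156e+07 s/yr = 4.45e+06 m³/yr.
Steady-state CSTR mass balance: W = Q·C + k·V·C, so C = W/(Q + kV).
Q + kV = 4.45e+06 + 3.6·2.24e+07 = 8.509e+07 m³/yr.
C = 37200/8.509e+07 = 0.0004372 kg/m³ = 0.4372 mg/L.

0.437 mg/L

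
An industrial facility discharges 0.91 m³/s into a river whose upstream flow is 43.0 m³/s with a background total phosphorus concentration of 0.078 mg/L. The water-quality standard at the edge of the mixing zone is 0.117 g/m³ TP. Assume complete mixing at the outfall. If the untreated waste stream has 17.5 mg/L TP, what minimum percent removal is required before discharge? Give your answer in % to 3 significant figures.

Mass balance: 0.117·43.91 = 0.91·Cₑ + 43·0.078.
Cₑ = (5.137 − 3.354) / 0.91 = 1.96 mg/L.
Required removal = 1 − 1.96/17.5 = 88.8 %.

88.8 %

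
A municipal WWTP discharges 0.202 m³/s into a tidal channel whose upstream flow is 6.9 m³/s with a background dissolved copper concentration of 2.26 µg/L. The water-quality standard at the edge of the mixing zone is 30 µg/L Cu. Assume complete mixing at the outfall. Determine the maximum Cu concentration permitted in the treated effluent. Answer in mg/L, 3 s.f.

0.978 mg/L

2.26 µg/L = 0.00226 mg/L.
30 µg/L = 0.03 mg/L.
Mass balance: 0.03·7.102 = 0.202·Cₑ + 6.9·0.00226.
Cₑ = (0.2131 − 0.01559) / 0.202 = 0.9776 mg/L.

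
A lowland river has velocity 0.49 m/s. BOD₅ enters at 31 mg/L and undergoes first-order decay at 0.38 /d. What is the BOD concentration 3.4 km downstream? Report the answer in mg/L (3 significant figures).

Travel time t = 3.4 km / 0.49 m/s = 3400/0.49 = 6939 s = 0.08031 d.
First-order decay: C = 31·exp(−0.38·0.08031) = 31·0.9699 = 30.07 mg/L.

30.1 mg/L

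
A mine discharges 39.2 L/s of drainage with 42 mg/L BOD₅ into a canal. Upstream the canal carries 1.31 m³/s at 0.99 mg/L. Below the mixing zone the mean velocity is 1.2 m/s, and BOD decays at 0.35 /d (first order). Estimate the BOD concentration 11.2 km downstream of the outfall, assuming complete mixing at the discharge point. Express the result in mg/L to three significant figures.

2.10 mg/L

39.2 L/s = 0.0392 m³/s.
After complete mixing, C₀ = (0.0392·42 + 1.31·0.99) / 1.349 = 2.182 mg/L.
Travel time t = 1.12e+04 m / 1.2 m/s = 9333 s = 0.108 d.
C = 2.182·exp(−0.35·0.108) = 2.182·0.9629 = 2.101 mg/L.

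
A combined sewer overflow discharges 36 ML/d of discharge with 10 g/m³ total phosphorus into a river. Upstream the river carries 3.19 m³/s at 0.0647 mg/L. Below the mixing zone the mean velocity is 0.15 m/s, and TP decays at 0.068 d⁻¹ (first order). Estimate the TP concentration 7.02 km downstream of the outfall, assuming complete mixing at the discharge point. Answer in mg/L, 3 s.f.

1.17 mg/L

36 ML/d = 0.4167 m³/s.
After complete mixing, C₀ = (0.4167·10 + 3.19·0.0647) / 3.607 = 1.212 mg/L.
Travel time t = 7020 m / 0.15 m/s = 4.68e+04 s = 0.5417 d.
C = 1.212·exp(−0.068·0.5417) = 1.212·0.9638 = 1.169 mg/L.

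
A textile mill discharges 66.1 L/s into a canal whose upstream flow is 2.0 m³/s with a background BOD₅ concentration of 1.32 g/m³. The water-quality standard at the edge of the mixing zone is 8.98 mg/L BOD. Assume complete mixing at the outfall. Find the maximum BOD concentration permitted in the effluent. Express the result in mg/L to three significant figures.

241 mg/L

66.1 L/s = 0.0661 m³/s.
Mass balance: 8.98·2.066 = 0.0661·Cₑ + 2·1.32.
Cₑ = (18.55 − 2.64) / 0.0661 = 240.8 mg/L.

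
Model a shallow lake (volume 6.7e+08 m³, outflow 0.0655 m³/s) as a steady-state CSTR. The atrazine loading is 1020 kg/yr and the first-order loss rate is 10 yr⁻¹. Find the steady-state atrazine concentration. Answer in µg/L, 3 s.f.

Outflow Q = 0.0655 m³/s × 3.156e+07 s/yr = 2.067e+06 m³/yr.
Steady-state CSTR mass balance: W = Q·C + k·V·C, so C = W/(Q + kV).
Q + kV = 2.067e+06 + 10·6.7e+08 = 6.702e+09 m³/yr.
C = 1020/6.702e+09 = 1.522e-07 kg/m³ = 0.0001522 mg/L = 0.1522 µg/L.

0.152 µg/L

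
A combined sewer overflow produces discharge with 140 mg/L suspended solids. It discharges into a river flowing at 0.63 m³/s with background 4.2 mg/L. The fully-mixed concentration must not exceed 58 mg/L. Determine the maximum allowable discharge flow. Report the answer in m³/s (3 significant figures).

Mass balance at complete mixing: C_std·(Q_w + Q_r) = Q_w·C_e + Q_r·C_b.
Rearranging, Q_w = Q_r·(C_std − C_b)/(C_e − C_std) = 0.63·(58 − 4.2) / (140 − 58) = 0.4133 m³/s.

0.413 m³/s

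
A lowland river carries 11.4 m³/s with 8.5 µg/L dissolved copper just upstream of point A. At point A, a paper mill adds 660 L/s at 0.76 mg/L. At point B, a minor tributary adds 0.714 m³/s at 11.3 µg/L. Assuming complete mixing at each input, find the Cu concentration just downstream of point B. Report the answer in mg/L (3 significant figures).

8.5 µg/L = 0.0085 mg/L.
660 L/s = 0.66 m³/s.
After input A: C = (11.4·0.0085 + 0.66·0.76) / 12.06 = 0.04963 mg/L.
11.3 µg/L = 0.0113 mg/L.
After input B: C = (12.06·0.04963 + 0.714·0.0113) / 12.77 = 0.04748 mg/L.

0.0475 mg/L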